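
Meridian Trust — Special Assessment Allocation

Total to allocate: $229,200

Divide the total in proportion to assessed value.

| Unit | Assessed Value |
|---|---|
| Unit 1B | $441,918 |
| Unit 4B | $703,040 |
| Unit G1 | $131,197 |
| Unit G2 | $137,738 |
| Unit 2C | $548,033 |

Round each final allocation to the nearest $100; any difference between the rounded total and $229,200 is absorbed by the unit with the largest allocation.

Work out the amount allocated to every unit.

Unit 1B: $51,600 | Unit 4B: $82,200 | Unit G1: $15,300 | Unit G2: $16,100 | Unit 2C: $64,000

Combined assessed value = 1,961,926.
Proportional shares: Unit 1B 441,918/1,961,926 × $229,200 = 51,626.62; Unit 4B 703,040/1,961,926 × $229,200 = 82,131.93; Unit G1 131,197/1,961,926 × $229,200 = 15,326.96; Unit G2 137,738/1,961,926 × $229,200 = 16,091.10; Unit 2C 548,033/1,961,926 × $229,200 = 64,023.40.
After rounding ($100): Unit 1B $51,600; Unit 4B $82,100; Unit G1 $15,300; Unit G2 $16,100; Unit 2C $64,000. Sum = $229,100.
Difference $229,200 − $229,100 = +$100 applied to largest allocation (Unit 4B): Unit 4B becomes $82,200.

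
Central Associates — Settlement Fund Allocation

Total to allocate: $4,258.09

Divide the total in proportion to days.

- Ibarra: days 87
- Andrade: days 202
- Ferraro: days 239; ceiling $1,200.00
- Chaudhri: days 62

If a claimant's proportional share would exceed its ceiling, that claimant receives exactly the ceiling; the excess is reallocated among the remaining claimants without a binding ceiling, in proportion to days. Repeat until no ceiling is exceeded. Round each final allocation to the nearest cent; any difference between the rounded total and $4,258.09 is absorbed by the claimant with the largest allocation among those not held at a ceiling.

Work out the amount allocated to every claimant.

Ibarra: $757.99 · Andrade: $1,759.92 · Ferraro: $1,200.00 · Chaudhri: $540.18

Combined days = 590.
Pro-rata shares before constraints: Ibarra 627.8878; Andrade 1,457.8545; Ferraro 1,724.8873; Chaudhri 447.4603.
Cap binds for Ferraro ($1,200.00); residual $3,058.09 reallocated over remaining days 351.
Remaining shares: Ibarra 757.9881 → $757.99; Andrade 1,759.9264 → $1,759.93; Chaudhri 540.1754 → $540.18.
Rounding difference −$0.01 applied to Andrade → $1,759.92.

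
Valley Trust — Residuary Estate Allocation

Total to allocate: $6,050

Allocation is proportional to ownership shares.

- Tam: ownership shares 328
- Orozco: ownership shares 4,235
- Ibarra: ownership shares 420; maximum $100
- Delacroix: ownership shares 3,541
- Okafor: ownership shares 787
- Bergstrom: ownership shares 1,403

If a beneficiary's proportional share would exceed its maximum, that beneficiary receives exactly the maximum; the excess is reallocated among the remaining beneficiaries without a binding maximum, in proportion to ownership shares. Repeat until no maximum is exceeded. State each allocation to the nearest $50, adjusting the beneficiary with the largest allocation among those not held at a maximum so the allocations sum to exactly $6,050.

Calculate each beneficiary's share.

Tam: $200 | Orozco: $2,450 | Ibarra: $100 | Delacroix: $2,050 | Okafor: $450 | Bergstrom: $800

Total ownership shares = 10,714.
Pro-rata shares before constraints: Tam 185.22; Orozco 2,391.43; Ibarra 237.17; Delacroix 1,999.54; Okafor 444.40; Bergstrom 792.25.
Cap binds for Ibarra ($100); residual $5,950 reallocated over remaining ownership shares 10,294.
Redistributed shares: Tam 189.59 → $200; Orozco 2,447.86 → $2,450; Delacroix 2,046.72 → $2,050; Okafor 454.89 → $450; Bergstrom 810.94 → $800.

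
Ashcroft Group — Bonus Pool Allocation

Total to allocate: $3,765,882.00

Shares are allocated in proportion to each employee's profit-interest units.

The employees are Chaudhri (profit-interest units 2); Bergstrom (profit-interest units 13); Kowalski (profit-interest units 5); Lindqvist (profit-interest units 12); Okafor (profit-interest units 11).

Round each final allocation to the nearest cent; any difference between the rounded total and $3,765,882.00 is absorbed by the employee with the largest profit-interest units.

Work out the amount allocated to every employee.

Chaudhri: $175,157.30; Bergstrom: $1,138,522.47; Kowalski: $437,893.26; Lindqvist: $1,050,943.81; Okafor: $963,365.16

Combined profit-interest units = 2 + 13 + 5 + 12 + 11 = 43.
Raw shares: Chaudhri 175,157.3023; Bergstrom 1,138,522.4651; Kowalski 437,893.2558; Lindqvist 1,050,943.8140; Okafor 963,365.1628.
Rounded to nearest cent: Chaudhri $175,157.30; Bergstrom $1,138,522.47; Kowalski $437,893.26; Lindqvist $1,050,943.81; Okafor $963,365.16. Sum = $3,765,882.00.
Rounded total matches; no reconciliation needed.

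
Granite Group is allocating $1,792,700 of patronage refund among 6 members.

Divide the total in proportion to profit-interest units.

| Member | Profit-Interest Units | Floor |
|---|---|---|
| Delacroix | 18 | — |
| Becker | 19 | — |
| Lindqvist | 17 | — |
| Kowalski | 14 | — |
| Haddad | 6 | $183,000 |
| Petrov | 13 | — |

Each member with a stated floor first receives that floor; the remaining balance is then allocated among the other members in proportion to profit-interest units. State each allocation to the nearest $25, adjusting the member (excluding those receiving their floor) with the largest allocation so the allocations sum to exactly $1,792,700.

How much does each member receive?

Minimums first: Haddad $183,000. Residual $1,609,700.
Residual split over remaining profit-interest units 81: Delacroix 357,711.11 → $357,700; Becker 377,583.95 → $377,575; Lindqvist 337,838.27 → $337,850; Kowalski 278,219.75 → $278,225; Petrov 258,346.91 → $258,350.

Delacroix: $357,700; Becker: $377,575; Lindqvist: $337,850; Kowalski: $278,225; Haddad: $183,000; Petrov: $258,350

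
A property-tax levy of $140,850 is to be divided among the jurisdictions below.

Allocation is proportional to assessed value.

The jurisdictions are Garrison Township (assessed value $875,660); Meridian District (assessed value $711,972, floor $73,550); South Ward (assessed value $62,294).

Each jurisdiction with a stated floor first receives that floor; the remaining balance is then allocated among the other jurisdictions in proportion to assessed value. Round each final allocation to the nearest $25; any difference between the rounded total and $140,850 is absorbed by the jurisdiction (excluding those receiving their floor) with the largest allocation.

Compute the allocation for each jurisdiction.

Minimums first: Meridian District $73,550. Balance $67,300.
Balance split over remaining assessed value 937,954: Garrison Township 62,830.29 → $62,825; South Ward 4,469.71 → $4,475.

Garrison Township: $62,825 · Meridian District: $73,550 · South Ward: $4,475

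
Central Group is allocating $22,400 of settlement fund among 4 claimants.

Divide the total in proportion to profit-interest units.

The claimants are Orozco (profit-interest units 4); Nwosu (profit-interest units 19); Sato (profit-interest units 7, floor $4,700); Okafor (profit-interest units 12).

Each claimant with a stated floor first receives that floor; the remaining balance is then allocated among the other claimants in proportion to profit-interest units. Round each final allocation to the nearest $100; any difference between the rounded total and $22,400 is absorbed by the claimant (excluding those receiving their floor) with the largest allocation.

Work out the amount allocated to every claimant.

Orozco: $2,000 | Nwosu: $9,600 | Sato: $4,700 | Okafor: $6,100

Minimums first: Sato $4,700. Residual $17,700.
Residual split over remaining profit-interest units 35: Orozco 2,022.86 → $2,000; Nwosu 9,608.57 → $9,600; Okafor 6,068.57 → $6,100.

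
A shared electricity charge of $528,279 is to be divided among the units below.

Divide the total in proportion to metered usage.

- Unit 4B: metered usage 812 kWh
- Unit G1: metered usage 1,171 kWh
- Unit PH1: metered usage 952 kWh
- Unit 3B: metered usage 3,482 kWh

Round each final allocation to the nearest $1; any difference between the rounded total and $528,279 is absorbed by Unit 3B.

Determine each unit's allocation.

Unit 4B: $66,848 · Unit G1: $96,402 · Unit PH1: $78,373 · Unit 3B: $286,656

Metered usage total: 6,417.
Proportional shares: Unit 4B 812/6,417 × $528,279 = 66,847.83; Unit G1 1,171/6,417 × $528,279 = 96,402.48; Unit PH1 952/6,417 × $528,279 = 78,373.32; Unit 3B 3,482/6,417 × $528,279 = 286,655.37.
After rounding ($1): Unit 4B $66,848; Unit G1 $96,402; Unit PH1 $78,373; Unit 3B $286,655. Sum = $528,278.
Difference $528,279 − $528,278 = +$1 applied to Unit 3B: Unit 3B becomes $286,656.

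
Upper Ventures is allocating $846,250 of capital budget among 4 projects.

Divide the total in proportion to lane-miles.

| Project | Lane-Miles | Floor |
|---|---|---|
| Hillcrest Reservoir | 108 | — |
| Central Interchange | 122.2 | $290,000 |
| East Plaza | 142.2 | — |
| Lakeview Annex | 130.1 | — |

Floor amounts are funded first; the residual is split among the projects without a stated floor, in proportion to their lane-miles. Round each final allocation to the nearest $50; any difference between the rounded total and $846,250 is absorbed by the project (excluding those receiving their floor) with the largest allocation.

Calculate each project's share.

Hillcrest Reservoir: $157,950 | Central Interchange: $290,000 | East Plaza: $208,000 | Lakeview Annex: $190,300

Guaranteed amounts: Central Interchange $290,000. Remaining pool $556,250.
Remaining pool split over remaining lane-miles 380.3: Hillcrest Reservoir 157,967.39 → $157,950; East Plaza 207,990.40 → $208,000; Lakeview Annex 190,292.20 → $190,300.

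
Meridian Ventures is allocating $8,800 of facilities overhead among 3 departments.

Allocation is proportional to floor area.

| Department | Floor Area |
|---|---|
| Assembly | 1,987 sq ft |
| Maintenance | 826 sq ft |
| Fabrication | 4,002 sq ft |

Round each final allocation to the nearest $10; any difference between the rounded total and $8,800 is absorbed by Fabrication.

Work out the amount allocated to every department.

Combined floor area = 6,815.
Pro-rata amounts: Assembly 1,987/6,815 × $8,800 = 2,565.75; Maintenance 826/6,815 × $8,800 = 1,066.59; Fabrication 4,002/6,815 × $8,800 = 5,167.66.
Rounded to nearest $10: Assembly $2,570; Maintenance $1,070; Fabrication $5,170. Sum = $8,810.
Difference $8,800 − $8,810 = −$10 applied to Fabrication: Fabrication becomes $5,160.

Assembly: $2,570 · Maintenance: $1,070 · Fabrication: $5,160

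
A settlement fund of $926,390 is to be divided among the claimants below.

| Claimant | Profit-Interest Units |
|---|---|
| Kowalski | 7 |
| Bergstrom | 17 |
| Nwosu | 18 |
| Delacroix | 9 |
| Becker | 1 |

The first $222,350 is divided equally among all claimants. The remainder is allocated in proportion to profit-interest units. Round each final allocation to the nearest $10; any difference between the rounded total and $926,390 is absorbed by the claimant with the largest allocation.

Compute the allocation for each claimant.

Kowalski: $139,240; Bergstrom: $274,640; Nwosu: $288,180; Delacroix: $166,320; Becker: $58,010

$222,350 shared equally gives $44,470 per claimant.
Remainder $704,040 by profit-interest units (total 52): Kowalski 94,774.62 → $94,770; Bergstrom 230,166.92 → $230,170; Nwosu 243,706.15 → $243,710; Delacroix 121,853.08 → $121,850; Becker 13,539.23 → $13,540.
Totals: Kowalski $44,470 + $94,770 = $139,240; Bergstrom $44,470 + $230,170 = $274,640; Nwosu $44,470 + $243,710 = $288,180; Delacroix $44,470 + $121,850 = $166,320; Becker $44,470 + $13,540 = $58,010.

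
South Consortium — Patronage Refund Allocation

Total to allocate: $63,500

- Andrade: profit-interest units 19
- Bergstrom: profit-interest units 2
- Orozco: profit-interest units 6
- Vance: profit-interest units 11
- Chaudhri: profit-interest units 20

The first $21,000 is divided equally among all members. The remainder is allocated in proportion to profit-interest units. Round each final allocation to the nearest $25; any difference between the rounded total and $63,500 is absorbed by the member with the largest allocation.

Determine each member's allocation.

First tranche $21,000 split equally: $4,200 each.
Remainder $42,500 by profit-interest units (total 58): Andrade 13,922.41 → $13,925; Bergstrom 1,465.52 → $1,475; Orozco 4,396.55 → $4,400; Vance 8,060.34 → $8,050; Chaudhri 14,655.17 → $14,650.
Totals: Andrade $4,200 + $13,925 = $18,125; Bergstrom $4,200 + $1,475 = $5,675; Orozco $4,200 + $4,400 = $8,600; Vance $4,200 + $8,050 = $12,250; Chaudhri $4,200 + $14,650 = $18,850.

Andrade: $18,125; Bergstrom: $5,675; Orozco: $8,600; Vance: $12,250; Chaudhri: $18,850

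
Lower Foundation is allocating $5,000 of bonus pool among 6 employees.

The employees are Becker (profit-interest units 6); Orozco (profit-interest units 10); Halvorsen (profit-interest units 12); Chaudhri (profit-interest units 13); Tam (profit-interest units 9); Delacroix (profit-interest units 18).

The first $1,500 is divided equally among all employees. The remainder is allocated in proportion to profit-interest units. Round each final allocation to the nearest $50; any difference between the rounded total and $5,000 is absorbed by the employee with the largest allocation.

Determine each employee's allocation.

Becker: $550 · Orozco: $750 · Halvorsen: $850 · Chaudhri: $900 · Tam: $700 · Delacroix: $1,250

$1,500 shared equally gives $250 per employee.
Remainder $3,500 by profit-interest units (total 68): Becker 308.82 → $300; Orozco 514.71 → $500; Halvorsen 617.65 → $600; Chaudhri 669.12 → $650; Tam 463.24 → $450; Delacroix 926.47 → $950.
Rounding difference +$50 on remainder applied to Delacroix.
Totals: Becker $250 + $300 = $550; Orozco $250 + $500 = $750; Halvorsen $250 + $600 = $850; Chaudhri $250 + $650 = $900; Tam $250 + $450 = $700; Delacroix $250 + $1,000 = $1,250.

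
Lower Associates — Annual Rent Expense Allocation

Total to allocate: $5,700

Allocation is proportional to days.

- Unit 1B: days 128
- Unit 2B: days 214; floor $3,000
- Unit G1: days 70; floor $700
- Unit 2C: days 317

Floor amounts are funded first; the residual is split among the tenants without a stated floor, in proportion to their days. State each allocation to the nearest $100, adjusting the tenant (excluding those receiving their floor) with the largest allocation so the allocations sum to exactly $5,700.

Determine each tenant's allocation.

Guaranteed amounts: Unit 2B $3,000; Unit G1 $700. Remaining pool $2,000.
Remaining pool split over remaining days 445: Unit 1B 575.28 → $600; Unit 2C 1,424.72 → $1,400.

Unit 1B: $600 · Unit 2B: $3,000 · Unit G1: $700 · Unit 2C: $1,400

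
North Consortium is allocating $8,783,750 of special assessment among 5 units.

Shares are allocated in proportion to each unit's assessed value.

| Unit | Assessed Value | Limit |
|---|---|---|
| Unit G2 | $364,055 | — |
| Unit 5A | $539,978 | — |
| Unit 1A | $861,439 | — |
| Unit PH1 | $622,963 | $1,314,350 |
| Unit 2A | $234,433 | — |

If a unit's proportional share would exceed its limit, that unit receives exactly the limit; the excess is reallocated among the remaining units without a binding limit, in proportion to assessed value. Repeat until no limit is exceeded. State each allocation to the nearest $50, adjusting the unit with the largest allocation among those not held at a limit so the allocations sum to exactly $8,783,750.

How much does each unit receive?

Assessed value total: 2,622,868.
Pro-rata shares before constraints: Unit G2 1,219,187.59; Unit 5A 1,808,337.96; Unit 1A 2,884,882.05; Unit PH1 2,086,247.29; Unit 2A 785,095.12.
Held at cap: Unit PH1 ($1,314,350); remaining pool $7,469,400 reallocated over remaining assessed value 1,999,905.
Redistributed shares: Unit G2 1,359,700.79 → $1,359,700; Unit 5A 2,016,751.63 → $2,016,750; Unit 1A 3,217,369.06 → $3,217,350; Unit 2A 875,578.52 → $875,600.

Unit G2: $1,359,700; Unit 5A: $2,016,750; Unit 1A: $3,217,350; Unit PH1: $1,314,350; Unit 2A: $875,600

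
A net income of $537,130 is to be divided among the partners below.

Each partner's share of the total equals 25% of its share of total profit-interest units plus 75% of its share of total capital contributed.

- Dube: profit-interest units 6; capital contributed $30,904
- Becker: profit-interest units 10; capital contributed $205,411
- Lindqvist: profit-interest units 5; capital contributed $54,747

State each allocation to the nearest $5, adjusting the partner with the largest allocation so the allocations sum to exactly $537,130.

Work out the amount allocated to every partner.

Totals — profit-interest units 21, capital contributed 291,062.
Composite weights (25% profit-interest units + 75% capital contributed): Dube 0.1511; Becker 0.6483; Lindqvist 0.2006.
Unrounded shares: Dube 81,139.44; Becker 348,245.36; Lindqvist 107,745.20.
Rounded to nearest $5: Dube $81,140; Becker $348,245; Lindqvist $107,745. Sum = $537,130.
Sum already equals the total — no adjustment.

Dube: $81,140 · Becker: $348,245 · Lindqvist: $107,745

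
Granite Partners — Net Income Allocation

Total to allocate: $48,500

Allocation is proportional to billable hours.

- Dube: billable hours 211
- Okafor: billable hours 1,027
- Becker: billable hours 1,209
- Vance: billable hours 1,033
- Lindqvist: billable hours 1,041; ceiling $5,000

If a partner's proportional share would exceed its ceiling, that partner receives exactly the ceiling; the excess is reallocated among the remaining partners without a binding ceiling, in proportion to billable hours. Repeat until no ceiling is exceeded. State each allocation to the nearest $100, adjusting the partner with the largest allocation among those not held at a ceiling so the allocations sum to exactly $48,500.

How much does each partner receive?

Dube: $2,600 | Okafor: $12,800 | Becker: $15,200 | Vance: $12,900 | Lindqvist: $5,000

Billable hours total: 4,521.
Pro-rata shares before constraints: Dube 2,263.55; Okafor 11,017.36; Becker 12,969.81; Vance 11,081.73; Lindqvist 11,167.55.
Cap binds for Lindqvist ($5,000); balance $43,500 reallocated over remaining billable hours 3,480.
Remaining shares: Dube 2,637.50 → $2,600; Okafor 12,837.50 → $12,800; Becker 15,112.50 → $15,100; Vance 12,912.50 → $12,900.
Rounding difference +$100 applied to Becker → $15,200.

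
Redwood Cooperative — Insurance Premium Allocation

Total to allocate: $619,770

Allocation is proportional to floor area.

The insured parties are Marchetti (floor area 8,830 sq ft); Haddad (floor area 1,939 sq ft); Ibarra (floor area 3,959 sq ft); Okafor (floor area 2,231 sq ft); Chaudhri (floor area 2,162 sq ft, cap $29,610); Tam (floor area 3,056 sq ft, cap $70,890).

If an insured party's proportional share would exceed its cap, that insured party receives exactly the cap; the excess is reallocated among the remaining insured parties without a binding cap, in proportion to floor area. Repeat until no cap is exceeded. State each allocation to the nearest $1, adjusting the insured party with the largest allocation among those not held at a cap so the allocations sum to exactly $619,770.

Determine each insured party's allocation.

Marchetti: $270,367; Haddad: $59,371; Ibarra: $121,221; Okafor: $68,311; Chaudhri: $29,610; Tam: $70,890

Sum of floor area: 22,177.
Proportional shares (ignoring caps): Marchetti 246,767.78; Haddad 54,188.30; Ibarra 110,640.28; Okafor 62,348.69; Chaudhri 60,420.38; Tam 85,404.57.
Cap binds for Chaudhri ($29,610), Tam ($70,890); remaining pool $519,270 reallocated over remaining floor area 16,959.
Shares after redistribution: Marchetti 270,367.01 → $270,367; Haddad 59,370.51 → $59,371; Ibarra 121,221.18 → $121,221; Okafor 68,311.30 → $68,311.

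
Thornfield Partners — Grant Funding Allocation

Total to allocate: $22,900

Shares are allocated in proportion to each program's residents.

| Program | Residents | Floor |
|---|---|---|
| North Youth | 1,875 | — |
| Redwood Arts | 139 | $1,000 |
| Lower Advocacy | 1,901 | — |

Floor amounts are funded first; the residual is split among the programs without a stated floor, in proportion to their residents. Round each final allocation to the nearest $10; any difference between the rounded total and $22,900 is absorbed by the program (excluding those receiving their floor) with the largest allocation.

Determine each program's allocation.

Guaranteed amounts: Redwood Arts $1,000. Balance $21,900.
Balance split over remaining residents 3,776: North Youth 10,874.60 → $10,870; Lower Advocacy 11,025.40 → $11,030.

North Youth: $10,870 | Redwood Arts: $1,000 | Lower Advocacy: $11,030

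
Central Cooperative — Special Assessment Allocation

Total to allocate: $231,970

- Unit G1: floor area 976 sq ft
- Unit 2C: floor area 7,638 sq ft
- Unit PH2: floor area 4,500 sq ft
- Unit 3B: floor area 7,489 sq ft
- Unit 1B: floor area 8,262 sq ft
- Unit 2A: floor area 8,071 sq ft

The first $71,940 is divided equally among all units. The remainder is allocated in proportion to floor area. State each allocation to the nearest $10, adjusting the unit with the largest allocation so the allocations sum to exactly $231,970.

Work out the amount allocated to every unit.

$71,940 shared equally gives $11,990 per unit.
Remainder $160,030 by floor area (total 36,936): Unit G1 4,228.65 → $4,230; Unit 2C 33,092.62 → $33,090; Unit PH2 19,496.83 → $19,500; Unit 3B 32,447.06 → $32,450; Unit 1B 35,796.18 → $35,800; Unit 2A 34,968.65 → $34,970.
Rounding difference −$10 on remainder applied to Unit 1B.
Totals: Unit G1 $11,990 + $4,230 = $16,220; Unit 2C $11,990 + $33,090 = $45,080; Unit PH2 $11,990 + $19,500 = $31,490; Unit 3B $11,990 + $32,450 = $44,440; Unit 1B $11,990 + $35,790 = $47,780; Unit 2A $11,990 + $34,970 = $46,960.

Unit G1: $16,220; Unit 2C: $45,080; Unit PH2: $31,490; Unit 3B: $44,440; Unit 1B: $47,780; Unit 2A: $46,960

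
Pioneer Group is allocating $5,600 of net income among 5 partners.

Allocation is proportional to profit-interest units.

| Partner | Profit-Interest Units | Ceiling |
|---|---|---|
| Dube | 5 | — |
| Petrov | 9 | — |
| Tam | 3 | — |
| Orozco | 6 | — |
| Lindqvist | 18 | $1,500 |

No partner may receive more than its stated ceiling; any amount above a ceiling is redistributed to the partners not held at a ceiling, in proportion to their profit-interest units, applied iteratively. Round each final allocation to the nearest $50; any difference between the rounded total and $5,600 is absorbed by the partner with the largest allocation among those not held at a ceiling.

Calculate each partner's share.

Dube: $900; Petrov: $1,600; Tam: $550; Orozco: $1,050; Lindqvist: $1,500

Total profit-interest units = 41.
Pro-rata shares before constraints: Dube 682.93; Petrov 1,229.27; Tam 409.76; Orozco 819.51; Lindqvist 2,458.54.
Cap binds for Lindqvist ($1,500); remaining pool $4,100 reallocated over remaining profit-interest units 23.
Shares after redistribution: Dube 891.30 → $900; Petrov 1,604.35 → $1,600; Tam 534.78 → $550; Orozco 1,069.57 → $1,050.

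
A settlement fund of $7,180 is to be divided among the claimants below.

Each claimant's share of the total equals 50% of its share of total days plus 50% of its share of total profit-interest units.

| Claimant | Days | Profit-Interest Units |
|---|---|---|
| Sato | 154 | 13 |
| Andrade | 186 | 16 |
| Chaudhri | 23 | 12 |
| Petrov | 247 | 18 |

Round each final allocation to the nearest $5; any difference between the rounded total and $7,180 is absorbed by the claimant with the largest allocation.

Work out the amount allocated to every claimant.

Sato: $1,695 | Andrade: $2,070 | Chaudhri: $865 | Petrov: $2,550

Days total 610; profit-interest units total 59.
Composite weights (50% days + 50% profit-interest units): Sato 0.2364; Andrade 0.2881; Chaudhri 0.1205; Petrov 0.3550.
Raw shares: Sato 1,697.34; Andrade 2,068.22; Chaudhri 865.53; Petrov 2,548.91.
After rounding ($5): Sato $1,695; Andrade $2,070; Chaudhri $865; Petrov $2,550. Sum = $7,180.
Rounded total matches; no reconciliation needed.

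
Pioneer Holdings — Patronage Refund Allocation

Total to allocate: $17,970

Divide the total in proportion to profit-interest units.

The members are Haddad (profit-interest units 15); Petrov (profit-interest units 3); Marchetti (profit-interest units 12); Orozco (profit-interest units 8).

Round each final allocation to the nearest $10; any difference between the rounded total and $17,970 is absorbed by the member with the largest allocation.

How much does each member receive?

Combined profit-interest units = 38.
Raw shares: Haddad 15/38 × $17,970 = 7,093.42; Petrov 3/38 × $17,970 = 1,418.68; Marchetti 12/38 × $17,970 = 5,674.74; Orozco 8/38 × $17,970 = 3,783.16.
After rounding ($10): Haddad $7,090; Petrov $1,420; Marchetti $5,670; Orozco $3,780. Sum = $17,960.
Difference $17,970 − $17,960 = +$10 applied to largest allocation (Haddad): Haddad becomes $7,100.

Haddad: $7,100; Petrov: $1,420; Marchetti: $5,670; Orozco: $3,780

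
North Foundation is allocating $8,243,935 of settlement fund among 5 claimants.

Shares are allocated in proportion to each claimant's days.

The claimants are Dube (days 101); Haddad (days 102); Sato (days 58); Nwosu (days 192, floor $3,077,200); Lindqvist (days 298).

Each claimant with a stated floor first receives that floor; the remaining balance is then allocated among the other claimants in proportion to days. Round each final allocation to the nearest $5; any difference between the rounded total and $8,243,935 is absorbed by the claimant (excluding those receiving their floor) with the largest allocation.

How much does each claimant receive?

Guaranteed amounts: Nwosu $3,077,200. Balance $5,166,735.
Balance split over remaining days 559: Dube 933,524.57 → $933,525; Haddad 942,767.39 → $942,765; Sato 536,083.42 → $536,085; Lindqvist 2,754,359.62 → $2,754,360.

Dube: $933,525 · Haddad: $942,765 · Sato: $536,085 · Nwosu: $3,077,200 · Lindqvist: $2,754,360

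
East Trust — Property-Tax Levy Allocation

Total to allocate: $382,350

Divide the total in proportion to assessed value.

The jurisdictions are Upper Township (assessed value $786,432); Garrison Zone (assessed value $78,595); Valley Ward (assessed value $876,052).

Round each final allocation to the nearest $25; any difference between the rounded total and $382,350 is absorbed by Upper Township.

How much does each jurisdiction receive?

Total assessed value = 1,741,079.
Proportional shares: Upper Township 786,432/1,741,079 × $382,350 = 172,704.56; Garrison Zone 78,595/1,741,079 × $382,350 = 17,259.87; Valley Ward 876,052/1,741,079 × $382,350 = 192,385.57.
Rounded to nearest $25: Upper Township $172,700; Garrison Zone $17,250; Valley Ward $192,375. Sum = $382,325.
Difference $382,350 − $382,325 = +$25 applied to Upper Township: Upper Township becomes $172,725.

Upper Township: $172,725 | Garrison Zone: $17,250 | Valley Ward: $192,375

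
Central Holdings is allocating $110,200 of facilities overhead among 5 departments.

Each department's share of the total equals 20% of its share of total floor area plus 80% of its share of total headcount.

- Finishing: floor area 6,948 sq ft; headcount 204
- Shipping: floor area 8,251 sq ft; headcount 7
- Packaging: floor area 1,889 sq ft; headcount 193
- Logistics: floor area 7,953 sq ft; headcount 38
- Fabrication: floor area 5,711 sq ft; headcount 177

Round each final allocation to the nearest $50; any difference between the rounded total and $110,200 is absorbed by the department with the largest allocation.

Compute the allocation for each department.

Finishing: $34,050; Shipping: $6,900; Packaging: $28,850; Logistics: $11,100; Fabrication: $29,300

Totals — floor area 30,752, headcount 619.
Blended shares (20% floor area + 80% headcount): Finishing 0.3088; Shipping 0.0627; Packaging 0.2617; Logistics 0.1008; Fabrication 0.2659.
Pro-rata amounts: Finishing 34,033.99; Shipping 6,910.47; Packaging 28,841.54; Logistics 11,112.01; Fabrication 29,302.00.
At nearest $50: Finishing $34,050; Shipping $6,900; Packaging $28,850; Logistics $11,100; Fabrication $29,300. Sum = $110,200.
Rounded total matches; no reconciliation needed.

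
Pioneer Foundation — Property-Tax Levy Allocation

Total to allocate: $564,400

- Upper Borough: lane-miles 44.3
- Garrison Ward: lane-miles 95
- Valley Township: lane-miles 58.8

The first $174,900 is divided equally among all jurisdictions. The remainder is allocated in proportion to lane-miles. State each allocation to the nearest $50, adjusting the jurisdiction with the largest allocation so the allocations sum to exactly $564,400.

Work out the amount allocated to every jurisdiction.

Upper Borough: $145,400; Garrison Ward: $245,100; Valley Township: $173,900

First tranche $174,900 split equally: $58,300 each.
Remainder $389,500 by lane-miles (total 198.1): Upper Borough 87,101.72 → $87,100; Garrison Ward 186,786.98 → $186,800; Valley Township 115,611.31 → $115,600.
Totals: Upper Borough $58,300 + $87,100 = $145,400; Garrison Ward $58,300 + $186,800 = $245,100; Valley Township $58,300 + $115,600 = $173,900.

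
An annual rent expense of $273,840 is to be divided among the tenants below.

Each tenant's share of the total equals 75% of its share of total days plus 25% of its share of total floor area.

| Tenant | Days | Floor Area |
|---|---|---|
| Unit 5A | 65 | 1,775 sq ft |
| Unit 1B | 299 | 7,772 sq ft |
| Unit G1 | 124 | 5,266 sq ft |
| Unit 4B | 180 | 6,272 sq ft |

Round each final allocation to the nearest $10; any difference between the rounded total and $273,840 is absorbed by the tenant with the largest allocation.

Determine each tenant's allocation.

Unit 5A: $25,750; Unit 1B: $117,160; Unit G1: $55,220; Unit 4B: $75,710

Totals — days 668, floor area 21,085.
Combined weights (75% days + 25% floor area): Unit 5A 0.0940; Unit 1B 0.4279; Unit G1 0.2017; Unit 4B 0.2765.
Pro-rata amounts: Unit 5A 25,747.75; Unit 1B 117,163.65; Unit G1 55,222.39; Unit 4B 75,706.21.
At nearest $10: Unit 5A $25,750; Unit 1B $117,160; Unit G1 $55,220; Unit 4B $75,710. Sum = $273,840.
Sum already equals the total — no adjustment.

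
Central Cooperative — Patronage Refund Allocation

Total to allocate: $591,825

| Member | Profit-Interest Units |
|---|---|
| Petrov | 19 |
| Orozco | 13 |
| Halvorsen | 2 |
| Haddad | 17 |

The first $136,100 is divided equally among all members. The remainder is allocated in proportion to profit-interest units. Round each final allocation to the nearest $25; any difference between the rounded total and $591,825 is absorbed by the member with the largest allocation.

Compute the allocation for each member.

$136,100 shared equally gives $34,025 per member.
Remainder $455,725 by profit-interest units (total 51): Petrov 169,779.90 → $169,775; Orozco 116,165.20 → $116,175; Halvorsen 17,871.57 → $17,875; Haddad 151,908.33 → $151,900.
Totals: Petrov $34,025 + $169,775 = $203,800; Orozco $34,025 + $116,175 = $150,200; Halvorsen $34,025 + $17,875 = $51,900; Haddad $34,025 + $151,900 = $185,925.

Petrov: $203,800 | Orozco: $150,200 | Halvorsen: $51,900 | Haddad: $185,925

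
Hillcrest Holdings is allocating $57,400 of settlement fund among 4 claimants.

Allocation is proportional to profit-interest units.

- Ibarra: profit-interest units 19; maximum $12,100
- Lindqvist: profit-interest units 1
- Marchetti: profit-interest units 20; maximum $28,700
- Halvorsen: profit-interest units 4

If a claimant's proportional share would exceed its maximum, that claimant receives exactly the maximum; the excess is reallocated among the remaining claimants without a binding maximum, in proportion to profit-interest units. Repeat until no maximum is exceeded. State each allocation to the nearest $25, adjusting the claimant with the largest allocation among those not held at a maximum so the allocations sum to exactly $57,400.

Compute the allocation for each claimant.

Ibarra: $12,100 · Lindqvist: $3,325 · Marchetti: $28,700 · Halvorsen: $13,275

Sum of profit-interest units: 44.
Pro-rata shares before constraints: Ibarra 24,786.36; Lindqvist 1,304.55; Marchetti 26,090.91; Halvorsen 5,218.18.
Cap binds for Ibarra ($12,100); remaining pool $45,300 reallocated over remaining profit-interest units 25.
Cap binds for Marchetti ($28,700); remaining pool $16,600 reallocated over remaining profit-interest units 5.
Remaining shares: Lindqvist 3,320.00 → $3,325; Halvorsen 13,280.00 → $13,275.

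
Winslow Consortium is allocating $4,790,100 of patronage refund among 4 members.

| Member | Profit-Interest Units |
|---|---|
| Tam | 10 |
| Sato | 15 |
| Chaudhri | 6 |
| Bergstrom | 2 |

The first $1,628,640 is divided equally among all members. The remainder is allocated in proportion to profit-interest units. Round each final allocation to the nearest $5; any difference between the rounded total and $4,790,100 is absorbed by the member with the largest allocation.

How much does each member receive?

Tam: $1,365,180 | Sato: $1,844,185 | Chaudhri: $981,970 | Bergstrom: $598,765

First tranche $1,628,640 split equally: $407,160 each.
Remainder $3,161,460 by profit-interest units (total 33): Tam 958,018.18 → $958,020; Sato 1,437,027.27 → $1,437,025; Chaudhri 574,810.91 → $574,810; Bergstrom 191,603.64 → $191,605.
Totals: Tam $407,160 + $958,020 = $1,365,180; Sato $407,160 + $1,437,025 = $1,844,185; Chaudhri $407,160 + $574,810 = $981,970; Bergstrom $407,160 + $191,605 = $598,765.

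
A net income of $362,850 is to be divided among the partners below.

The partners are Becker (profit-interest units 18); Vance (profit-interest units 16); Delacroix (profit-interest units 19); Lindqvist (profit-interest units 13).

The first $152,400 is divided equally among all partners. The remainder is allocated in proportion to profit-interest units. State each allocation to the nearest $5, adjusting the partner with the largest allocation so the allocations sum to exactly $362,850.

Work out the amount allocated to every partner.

First tranche $152,400 split equally: $38,100 each.
Remainder $210,450 by profit-interest units (total 66): Becker 57,395.45 → $57,395; Vance 51,018.18 → $51,020; Delacroix 60,584.09 → $60,585; Lindqvist 41,452.27 → $41,450.
Totals: Becker $38,100 + $57,395 = $95,495; Vance $38,100 + $51,020 = $89,120; Delacroix $38,100 + $60,585 = $98,685; Lindqvist $38,100 + $41,450 = $79,550.

Becker: $95,495 · Vance: $89,120 · Delacroix: $98,685 · Lindqvist: $79,550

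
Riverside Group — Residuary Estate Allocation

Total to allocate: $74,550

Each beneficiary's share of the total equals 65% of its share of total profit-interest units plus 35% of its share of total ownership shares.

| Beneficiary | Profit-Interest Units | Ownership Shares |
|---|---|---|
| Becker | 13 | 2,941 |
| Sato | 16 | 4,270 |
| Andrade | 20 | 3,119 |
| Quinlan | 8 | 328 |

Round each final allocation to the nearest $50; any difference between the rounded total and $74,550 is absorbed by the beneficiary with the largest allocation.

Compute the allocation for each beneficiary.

Profit-interest units total 57; ownership shares total 10,658.
Combined weights (65% profit-interest units + 35% ownership shares): Becker 0.2448; Sato 0.3227; Andrade 0.3305; Quinlan 0.1020.
Pro-rata amounts: Becker 18,251.75; Sato 24,055.75; Andrade 24,638.45; Quinlan 7,604.05.
At nearest $50: Becker $18,250; Sato $24,050; Andrade $24,650; Quinlan $7,600. Sum = $74,550.
Rounded total matches; no reconciliation needed.

Becker: $18,250 | Sato: $24,050 | Andrade: $24,650 | Quinlan: $7,600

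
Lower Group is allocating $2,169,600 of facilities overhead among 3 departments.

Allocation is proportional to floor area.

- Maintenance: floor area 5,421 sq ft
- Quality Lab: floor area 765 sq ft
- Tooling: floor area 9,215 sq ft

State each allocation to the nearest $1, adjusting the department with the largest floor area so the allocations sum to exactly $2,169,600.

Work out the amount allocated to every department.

Maintenance: $763,678; Quality Lab: $107,769; Tooling: $1,298,153

Floor area total: 15,401.
Raw shares: Maintenance 5,421/15,401 × $2,169,600 = 763,677.79; Quality Lab 765/15,401 × $2,169,600 = 107,768.59; Tooling 9,215/15,401 × $2,169,600 = 1,298,153.63.
At nearest $1: Maintenance $763,678; Quality Lab $107,769; Tooling $1,298,154. Sum = $2,169,601.
Difference $2,169,600 − $2,169,601 = −$1 applied to largest floor area (Tooling): Tooling becomes $1,298,153.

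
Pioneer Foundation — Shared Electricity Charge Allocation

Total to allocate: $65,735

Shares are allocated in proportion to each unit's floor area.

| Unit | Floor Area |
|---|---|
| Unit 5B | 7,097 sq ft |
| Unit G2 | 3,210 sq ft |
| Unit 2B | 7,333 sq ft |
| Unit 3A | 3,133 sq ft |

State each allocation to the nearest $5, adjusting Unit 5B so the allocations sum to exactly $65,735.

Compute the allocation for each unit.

Floor area total: 20,773.
Proportional shares: Unit 5B 7,097/20,773 × $65,735 = 22,458.06; Unit G2 3,210/20,773 × $65,735 = 10,157.87; Unit 2B 7,333/20,773 × $65,735 = 23,204.87; Unit 3A 3,133/20,773 × $65,735 = 9,914.20.
Rounded to nearest $5: Unit 5B $22,460; Unit G2 $10,160; Unit 2B $23,205; Unit 3A $9,915. Sum = $65,740.
Difference $65,735 − $65,740 = −$5 applied to Unit 5B: Unit 5B becomes $22,455.

Unit 5B: $22,455; Unit G2: $10,160; Unit 2B: $23,205; Unit 3A: $9,915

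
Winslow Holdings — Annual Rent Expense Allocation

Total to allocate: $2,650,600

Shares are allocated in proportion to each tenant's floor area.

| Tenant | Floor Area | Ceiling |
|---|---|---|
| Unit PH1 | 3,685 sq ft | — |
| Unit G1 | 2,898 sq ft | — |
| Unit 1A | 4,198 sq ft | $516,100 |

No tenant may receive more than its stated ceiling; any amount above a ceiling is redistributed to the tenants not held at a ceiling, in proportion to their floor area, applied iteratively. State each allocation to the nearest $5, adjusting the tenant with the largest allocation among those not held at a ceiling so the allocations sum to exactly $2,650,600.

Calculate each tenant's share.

Unit PH1: $1,194,840 · Unit G1: $939,660 · Unit 1A: $516,100

Combined floor area = 10,781.
Pro-rata shares before constraints: Unit PH1 905,988.41; Unit G1 712,497.80; Unit 1A 1,032,113.79.
Capped: Unit 1A ($516,100); balance $2,134,500 reallocated over remaining floor area 6,583.
Shares after redistribution: Unit PH1 1,194,840.12 → $1,194,840; Unit G1 939,659.88 → $939,660.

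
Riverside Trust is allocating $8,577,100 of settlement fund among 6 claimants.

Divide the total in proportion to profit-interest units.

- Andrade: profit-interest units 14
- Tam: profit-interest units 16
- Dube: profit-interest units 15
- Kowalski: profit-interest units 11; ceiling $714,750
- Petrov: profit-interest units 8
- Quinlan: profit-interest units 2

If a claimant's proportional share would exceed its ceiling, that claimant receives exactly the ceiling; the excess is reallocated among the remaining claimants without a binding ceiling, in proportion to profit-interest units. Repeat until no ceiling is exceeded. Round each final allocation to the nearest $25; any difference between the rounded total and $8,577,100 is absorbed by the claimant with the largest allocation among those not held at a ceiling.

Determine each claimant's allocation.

Combined profit-interest units = 66.
Proportional shares (ignoring caps): Andrade 1,819,384.85; Tam 2,079,296.97; Dube 1,949,340.91; Kowalski 1,429,516.67; Petrov 1,039,648.48; Quinlan 259,912.12.
Cap binds for Kowalski ($714,750); balance $7,862,350 reallocated over remaining profit-interest units 55.
Shares after redistribution: Andrade 2,001,325.45 → $2,001,325; Tam 2,287,229.09 → $2,287,225; Dube 2,144,277.27 → $2,144,275; Petrov 1,143,614.55 → $1,143,625; Quinlan 285,903.64 → $285,900.

Andrade: $2,001,325; Tam: $2,287,225; Dube: $2,144,275; Kowalski: $714,750; Petrov: $1,143,625; Quinlan: $285,900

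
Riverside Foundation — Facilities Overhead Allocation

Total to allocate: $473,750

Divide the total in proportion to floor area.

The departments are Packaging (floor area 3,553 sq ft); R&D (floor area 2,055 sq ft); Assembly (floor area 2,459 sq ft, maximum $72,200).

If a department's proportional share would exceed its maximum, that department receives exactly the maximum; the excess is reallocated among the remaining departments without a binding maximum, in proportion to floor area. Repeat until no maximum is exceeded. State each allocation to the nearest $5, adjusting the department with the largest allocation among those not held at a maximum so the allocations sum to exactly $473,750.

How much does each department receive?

Packaging: $254,405 | R&D: $147,145 | Assembly: $72,200

Total floor area = 8,067.
Unconstrained shares: Packaging 208,656.72; R&D 120,683.80; Assembly 144,409.48.
Cap binds for Assembly ($72,200); residual $401,550 reallocated over remaining floor area 5,608.
Redistributed shares: Packaging 254,405.70 → $254,405; R&D 147,144.30 → $147,145.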